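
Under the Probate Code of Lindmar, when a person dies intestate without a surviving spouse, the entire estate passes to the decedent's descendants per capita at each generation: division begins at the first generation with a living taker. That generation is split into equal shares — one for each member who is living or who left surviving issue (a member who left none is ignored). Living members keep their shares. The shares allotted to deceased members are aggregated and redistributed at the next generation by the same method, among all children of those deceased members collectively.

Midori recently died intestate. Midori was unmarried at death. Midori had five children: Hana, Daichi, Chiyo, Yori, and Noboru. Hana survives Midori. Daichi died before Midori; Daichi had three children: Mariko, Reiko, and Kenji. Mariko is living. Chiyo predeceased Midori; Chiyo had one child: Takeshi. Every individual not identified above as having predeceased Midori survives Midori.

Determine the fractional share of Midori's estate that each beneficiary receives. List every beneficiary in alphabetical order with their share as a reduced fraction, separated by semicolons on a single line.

Hana 1/5; Kenji 1/10; Mariko 1/10; Noboru 1/5; Reiko 1/10; Takeshi 1/10; Yori 1/5

There is no surviving spouse, so the entire estate passes to Midori's descendants per capita at each generation.
At generation 1 (Hana, Daichi, Chiyo, Yori, Noboru) there are 5 shares of (1)/5 = 1/5 each.
Living: Hana, Yori, and Noboru — each takes 1/5.
Deceased: Daichi and Chiyo. Their combined 2/5 is pooled and carried to generation 2.
At generation 2 (Mariko, Reiko, Kenji, Takeshi) there are 4 shares of (2/5)/4 = 1/10 each.
Living: Mariko, Reiko, Kenji, and Takeshi — each takes 1/10.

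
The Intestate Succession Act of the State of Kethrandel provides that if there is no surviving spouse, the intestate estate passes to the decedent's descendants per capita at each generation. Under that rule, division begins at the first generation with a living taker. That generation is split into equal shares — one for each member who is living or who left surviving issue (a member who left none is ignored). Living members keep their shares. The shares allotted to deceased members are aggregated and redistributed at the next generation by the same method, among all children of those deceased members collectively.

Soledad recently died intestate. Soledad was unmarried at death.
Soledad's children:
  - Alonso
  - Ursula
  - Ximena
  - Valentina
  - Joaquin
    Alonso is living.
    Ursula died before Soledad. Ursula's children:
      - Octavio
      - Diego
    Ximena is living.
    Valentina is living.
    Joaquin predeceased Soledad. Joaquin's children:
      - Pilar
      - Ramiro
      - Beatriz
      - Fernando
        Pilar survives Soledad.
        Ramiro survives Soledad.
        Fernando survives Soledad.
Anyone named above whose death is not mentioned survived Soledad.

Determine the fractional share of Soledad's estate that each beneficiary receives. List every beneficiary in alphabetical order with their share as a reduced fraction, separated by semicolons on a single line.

Alonso 1/5; Beatriz 1/15; Diego 1/15; Fernando 1/15; Octavio 1/15; Pilar 1/15; Ramiro 1/15; Valentina 1/5; Ximena 1/5

There is no surviving spouse, so the entire estate passes to Soledad's descendants per capita at each generation.
At generation 1 (Alonso, Ursula, Ximena, Valentina, Joaquin) there are 5 shares of (1)/5 = 1/5 each.
Living: Alonso, Ximena, and Valentina — each takes 1/5.
Deceased: Ursula and Joaquin. Their combined 2/5 is pooled and carried to generation 2.
At generation 2 (Octavio, Diego, Pilar, Ramiro, Beatriz, Fernando) there are 6 shares of (2/5)/6 = 1/15 each.
Living: Octavio, Diego, Pilar, Ramiro, Beatriz, and Fernando — each takes 1/15.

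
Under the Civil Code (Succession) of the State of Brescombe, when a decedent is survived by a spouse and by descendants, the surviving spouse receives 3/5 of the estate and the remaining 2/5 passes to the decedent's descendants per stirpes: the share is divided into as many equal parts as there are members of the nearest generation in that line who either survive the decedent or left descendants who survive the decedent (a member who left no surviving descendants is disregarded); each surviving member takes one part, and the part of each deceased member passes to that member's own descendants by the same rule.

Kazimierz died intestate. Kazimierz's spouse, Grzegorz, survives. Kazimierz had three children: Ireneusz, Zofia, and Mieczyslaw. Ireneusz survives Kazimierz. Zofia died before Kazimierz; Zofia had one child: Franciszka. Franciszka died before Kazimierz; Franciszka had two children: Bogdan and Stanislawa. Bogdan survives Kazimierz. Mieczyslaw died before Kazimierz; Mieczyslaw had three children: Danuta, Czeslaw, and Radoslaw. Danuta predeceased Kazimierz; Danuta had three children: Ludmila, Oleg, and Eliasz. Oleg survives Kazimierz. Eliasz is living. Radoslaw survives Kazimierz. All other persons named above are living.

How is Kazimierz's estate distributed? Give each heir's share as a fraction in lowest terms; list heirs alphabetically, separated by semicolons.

Grzegorz, as surviving spouse, takes 3/5.
The remaining 2/5 passes to Kazimierz's descendants per stirpes.
The 2/5 is divided into 3 equal shares of 2/15 among Ireneusz, Zofia, Mieczyslaw.
Ireneusz is living and takes 2/15.
Zofia predeceased; the 2/15 allotted to Zofia's branch passes to Zofia's issue by representation.
Franciszka's line is the sole branch at this level, so the full 2/15 passes to Franciszka's issue by representation.
The 2/15 is divided into 2 equal shares of 1/15 among Bogdan, Stanislawa.
Bogdan is living and takes 1/15.
Stanislawa is living and takes 1/15.
Mieczyslaw predeceased; the 2/15 allotted to Mieczyslaw's branch passes to Mieczyslaw's issue by representation.
The 2/15 is divided into 3 equal shares of 2/45 among Danuta, Czeslaw, Radoslaw.
Danuta predeceased; the 2/45 allotted to Danuta's branch passes to Danuta's issue by representation.
The 2/45 is divided into 3 equal shares of 2/135 among Ludmila, Oleg, Eliasz.
Ludmila is living and takes 2/135.
Oleg is living and takes 2/135.
Eliasz is living and takes 2/135.
Czeslaw is living and takes 2/45.
Radoslaw is living and takes 2/45.

Bogdan 1/15; Czeslaw 2/45; Eliasz 2/135; Grzegorz 3/5; Ireneusz 2/15; Ludmila 2/135; Oleg 2/135; Radoslaw 2/45; Stanislawa 1/15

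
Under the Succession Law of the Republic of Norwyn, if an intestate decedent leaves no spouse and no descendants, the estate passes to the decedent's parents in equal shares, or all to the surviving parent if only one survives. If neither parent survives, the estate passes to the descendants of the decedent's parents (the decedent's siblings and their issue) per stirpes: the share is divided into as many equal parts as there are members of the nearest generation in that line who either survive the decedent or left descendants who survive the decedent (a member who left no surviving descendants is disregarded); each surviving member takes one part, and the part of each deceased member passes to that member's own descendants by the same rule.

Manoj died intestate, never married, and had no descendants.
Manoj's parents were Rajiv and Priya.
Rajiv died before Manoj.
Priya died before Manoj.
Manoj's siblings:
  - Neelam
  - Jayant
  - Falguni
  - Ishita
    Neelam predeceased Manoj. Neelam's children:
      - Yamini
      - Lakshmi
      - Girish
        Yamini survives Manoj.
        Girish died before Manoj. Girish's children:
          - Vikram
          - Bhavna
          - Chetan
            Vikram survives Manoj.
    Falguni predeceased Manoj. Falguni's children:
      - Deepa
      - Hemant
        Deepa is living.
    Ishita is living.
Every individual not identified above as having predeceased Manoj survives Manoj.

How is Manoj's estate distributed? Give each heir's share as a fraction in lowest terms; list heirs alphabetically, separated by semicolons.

Neither parent survives and there are no descendants, so the estate passes to Manoj's siblings and their issue per stirpes.
The estate is divided into 4 equal shares of 1/4 among Neelam, Jayant, Falguni, Ishita.
Neelam predeceased; the 1/4 allotted to Neelam's branch passes to Neelam's issue by representation.
The 1/4 is divided into 3 equal shares of 1/12 among Yamini, Lakshmi, Girish.
Yamini is living and takes 1/12.
Lakshmi is living and takes 1/12.
Girish predeceased; the 1/12 allotted to Girish's branch passes to Girish's issue by representation.
The 1/12 is divided into 3 equal shares of 1/36 among Vikram, Bhavna, Chetan.
Vikram is living and takes 1/36.
Bhavna is living and takes 1/36.
Chetan is living and takes 1/36.
Jayant is living and takes 1/4.
Falguni predeceased; the 1/4 allotted to Falguni's branch passes to Falguni's issue by representation.
The 1/4 is divided into 2 equal shares of 1/8 among Deepa, Hemant.
Deepa is living and takes 1/8.
Hemant is living and takes 1/8.
Ishita is living and takes 1/4.

Bhavna 1/36; Chetan 1/36; Deepa 1/8; Hemant 1/8; Ishita 1/4; Jayant 1/4; Lakshmi 1/12; Vikram 1/36; Yamini 1/12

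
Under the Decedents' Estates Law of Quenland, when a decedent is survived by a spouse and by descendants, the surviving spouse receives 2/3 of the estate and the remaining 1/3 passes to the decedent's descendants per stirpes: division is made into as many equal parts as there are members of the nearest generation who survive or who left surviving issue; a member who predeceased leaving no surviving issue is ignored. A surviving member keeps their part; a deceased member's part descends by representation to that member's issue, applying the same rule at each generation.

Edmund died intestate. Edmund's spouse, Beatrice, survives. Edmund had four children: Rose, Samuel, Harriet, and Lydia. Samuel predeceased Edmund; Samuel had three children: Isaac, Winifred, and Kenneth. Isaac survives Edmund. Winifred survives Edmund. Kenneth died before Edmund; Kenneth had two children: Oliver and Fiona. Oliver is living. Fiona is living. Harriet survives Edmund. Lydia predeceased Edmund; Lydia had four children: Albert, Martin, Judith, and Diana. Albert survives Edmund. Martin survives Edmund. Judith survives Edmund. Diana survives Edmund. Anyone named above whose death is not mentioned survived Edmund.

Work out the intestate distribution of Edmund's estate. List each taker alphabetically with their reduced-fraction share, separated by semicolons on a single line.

Albert 1/48; Beatrice 2/3; Diana 1/48; Fiona 1/72; Harriet 1/12; Isaac 1/36; Judith 1/48; Martin 1/48; Oliver 1/72; Rose 1/12; Winifred 1/36

Beatrice, as surviving spouse, takes 2/3.
The remaining 1/3 passes to Edmund's descendants per stirpes.
The 1/3 is divided into 4 equal shares of 1/12 among Rose, Samuel, Harriet, Lydia.
Rose is living and takes 1/12.
Samuel predeceased; the 1/12 allotted to Samuel's branch passes to Samuel's issue by representation.
The 1/12 is divided into 3 equal shares of 1/36 among Isaac, Winifred, Kenneth.
Isaac is living and takes 1/36.
Winifred is living and takes 1/36.
Kenneth predeceased; the 1/36 allotted to Kenneth's branch passes to Kenneth's issue by representation.
The 1/36 is divided into 2 equal shares of 1/72 among Oliver, Fiona.
Oliver is living and takes 1/72.
Fiona is living and takes 1/72.
Harriet is living and takes 1/12.
Lydia predeceased; the 1/12 allotted to Lydia's branch passes to Lydia's issue by representation.
The 1/12 is divided into 4 equal shares of 1/48 among Albert, Martin, Judith, Diana.
Albert is living and takes 1/48.
Martin is living and takes 1/48.
Judith is living and takes 1/48.
Diana is living and takes 1/48.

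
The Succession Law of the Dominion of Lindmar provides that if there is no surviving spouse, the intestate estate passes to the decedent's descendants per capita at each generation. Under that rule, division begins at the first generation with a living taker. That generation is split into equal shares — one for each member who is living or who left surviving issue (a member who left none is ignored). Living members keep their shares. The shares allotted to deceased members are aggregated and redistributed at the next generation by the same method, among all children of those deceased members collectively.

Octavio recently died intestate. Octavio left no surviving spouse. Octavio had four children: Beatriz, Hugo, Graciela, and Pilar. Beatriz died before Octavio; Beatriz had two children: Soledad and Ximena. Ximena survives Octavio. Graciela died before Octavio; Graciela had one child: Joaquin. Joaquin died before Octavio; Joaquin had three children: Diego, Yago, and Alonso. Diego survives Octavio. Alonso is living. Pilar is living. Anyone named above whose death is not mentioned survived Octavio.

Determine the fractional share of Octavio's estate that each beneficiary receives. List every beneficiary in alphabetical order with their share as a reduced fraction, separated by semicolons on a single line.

Alonso 1/18; Diego 1/18; Hugo 1/4; Pilar 1/4; Soledad 1/6; Ximena 1/6; Yago 1/18

There is no surviving spouse, so the entire estate passes to Octavio's descendants per capita at each generation.
At generation 1 (Beatriz, Hugo, Graciela, Pilar) there are 4 shares of (1)/4 = 1/4 each.
Living: Hugo and Pilar — each takes 1/4.
Deceased: Beatriz and Graciela. Their combined 1/2 is pooled and carried to generation 2.
At generation 2 (Soledad, Ximena, Joaquin) there are 3 shares of (1/2)/3 = 1/6 each.
Living: Soledad and Ximena — each takes 1/6.
Deceased: Joaquin. That 1/6 share is carried to generation 3.
At generation 3 (Diego, Yago, Alonso) there are 3 shares of (1/6)/3 = 1/18 each.
Living: Diego, Yago, and Alonso — each takes 1/18.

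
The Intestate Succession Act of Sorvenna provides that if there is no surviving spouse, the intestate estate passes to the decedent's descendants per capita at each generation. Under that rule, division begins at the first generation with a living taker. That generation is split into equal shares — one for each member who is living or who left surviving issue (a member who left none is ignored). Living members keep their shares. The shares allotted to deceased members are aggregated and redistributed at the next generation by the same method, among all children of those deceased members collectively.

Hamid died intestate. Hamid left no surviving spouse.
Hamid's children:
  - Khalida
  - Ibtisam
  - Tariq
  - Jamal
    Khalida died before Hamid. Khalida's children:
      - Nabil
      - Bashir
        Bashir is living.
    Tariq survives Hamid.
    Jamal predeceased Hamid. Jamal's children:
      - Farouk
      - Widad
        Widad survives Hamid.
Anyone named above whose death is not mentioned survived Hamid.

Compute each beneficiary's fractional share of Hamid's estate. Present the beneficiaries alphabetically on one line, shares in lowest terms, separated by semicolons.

Bashir 1/8; Farouk 1/8; Ibtisam 1/4; Nabil 1/8; Tariq 1/4; Widad 1/8

There is no surviving spouse, so the entire estate passes to Hamid's descendants per capita at each generation.
At generation 1 (Khalida, Ibtisam, Tariq, Jamal) there are 4 shares of (1)/4 = 1/4 each.
Living: Ibtisam and Tariq — each takes 1/4.
Deceased: Khalida and Jamal. Their combined 1/2 is pooled and carried to generation 2.
At generation 2 (Nabil, Bashir, Farouk, Widad) there are 4 shares of (1/2)/4 = 1/8 each.
Living: Nabil, Bashir, Farouk, and Widad — each takes 1/8.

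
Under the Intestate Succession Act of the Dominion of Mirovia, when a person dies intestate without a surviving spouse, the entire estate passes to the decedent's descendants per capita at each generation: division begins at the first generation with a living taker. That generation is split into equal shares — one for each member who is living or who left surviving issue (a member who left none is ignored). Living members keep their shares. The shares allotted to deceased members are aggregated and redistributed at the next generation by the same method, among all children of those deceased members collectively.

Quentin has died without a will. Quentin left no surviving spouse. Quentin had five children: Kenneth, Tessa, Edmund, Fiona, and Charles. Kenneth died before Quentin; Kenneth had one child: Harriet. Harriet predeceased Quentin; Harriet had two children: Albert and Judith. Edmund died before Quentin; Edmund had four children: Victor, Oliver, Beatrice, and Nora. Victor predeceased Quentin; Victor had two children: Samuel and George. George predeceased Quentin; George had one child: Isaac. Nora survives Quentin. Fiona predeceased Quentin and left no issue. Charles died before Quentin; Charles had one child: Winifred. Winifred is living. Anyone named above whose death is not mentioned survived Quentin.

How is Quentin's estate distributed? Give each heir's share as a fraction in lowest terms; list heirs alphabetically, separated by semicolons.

There is no surviving spouse, so the entire estate passes to Quentin's descendants per capita at each generation.
At generation 1 (Kenneth, Tessa, Edmund, Charles) there are 4 shares of (1)/4 = 1/4 each.
Living: Tessa — each takes 1/4.
Deceased: Kenneth, Edmund, and Charles. Their combined 3/4 is pooled and carried to generation 2.
At generation 2 (Harriet, Victor, Oliver, Beatrice, Nora, Winifred) there are 6 shares of (3/4)/6 = 1/8 each.
Living: Oliver, Beatrice, Nora, and Winifred — each takes 1/8.
Deceased: Harriet and Victor. Their combined 1/4 is pooled and carried to generation 3.
At generation 3 (Albert, Judith, Samuel, George) there are 4 shares of (1/4)/4 = 1/16 each.
Living: Albert, Judith, and Samuel — each takes 1/16.
Deceased: George. That 1/16 share is carried to generation 4.
At generation 4 (Isaac) there are 1 shares of (1/16)/1 = 1/16 each.
Living: Isaac — each takes 1/16.

Albert 1/16; Beatrice 1/8; Isaac 1/16; Judith 1/16; Nora 1/8; Oliver 1/8; Samuel 1/16; Tessa 1/4; Winifred 1/8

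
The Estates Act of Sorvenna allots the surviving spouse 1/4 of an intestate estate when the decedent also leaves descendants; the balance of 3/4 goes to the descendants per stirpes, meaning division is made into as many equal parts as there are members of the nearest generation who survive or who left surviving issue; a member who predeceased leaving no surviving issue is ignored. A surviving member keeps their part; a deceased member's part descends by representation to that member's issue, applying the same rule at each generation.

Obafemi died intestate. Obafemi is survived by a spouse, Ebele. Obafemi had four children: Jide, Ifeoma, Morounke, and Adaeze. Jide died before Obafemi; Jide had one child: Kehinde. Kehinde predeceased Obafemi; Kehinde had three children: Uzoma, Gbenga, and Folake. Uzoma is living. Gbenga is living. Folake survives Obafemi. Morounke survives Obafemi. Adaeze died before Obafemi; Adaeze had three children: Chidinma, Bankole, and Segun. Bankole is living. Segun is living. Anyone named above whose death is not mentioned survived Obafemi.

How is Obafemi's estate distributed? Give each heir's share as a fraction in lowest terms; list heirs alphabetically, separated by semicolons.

Bankole 1/16; Chidinma 1/16; Ebele 1/4; Folake 1/16; Gbenga 1/16; Ifeoma 3/16; Morounke 3/16; Segun 1/16; Uzoma 1/16

Ebele, as surviving spouse, takes 1/4.
The remaining 3/4 passes to Obafemi's descendants per stirpes.
The 3/4 is divided into 4 equal shares of 3/16 among Jide, Ifeoma, Morounke, Adaeze.
Jide predeceased; the 3/16 allotted to Jide's branch passes to Jide's issue by representation.
Kehinde's line is the sole branch at this level, so the full 3/16 passes to Kehinde's issue by representation.
The 3/16 is divided into 3 equal shares of 1/16 among Uzoma, Gbenga, Folake.
Uzoma is living and takes 1/16.
Gbenga is living and takes 1/16.
Folake is living and takes 1/16.
Ifeoma is living and takes 3/16.
Morounke is living and takes 3/16.
Adaeze predeceased; the 3/16 allotted to Adaeze's branch passes to Adaeze's issue by representation.
The 3/16 is divided into 3 equal shares of 1/16 among Chidinma, Bankole, Segun.
Chidinma is living and takes 1/16.
Bankole is living and takes 1/16.
Segun is living and takes 1/16.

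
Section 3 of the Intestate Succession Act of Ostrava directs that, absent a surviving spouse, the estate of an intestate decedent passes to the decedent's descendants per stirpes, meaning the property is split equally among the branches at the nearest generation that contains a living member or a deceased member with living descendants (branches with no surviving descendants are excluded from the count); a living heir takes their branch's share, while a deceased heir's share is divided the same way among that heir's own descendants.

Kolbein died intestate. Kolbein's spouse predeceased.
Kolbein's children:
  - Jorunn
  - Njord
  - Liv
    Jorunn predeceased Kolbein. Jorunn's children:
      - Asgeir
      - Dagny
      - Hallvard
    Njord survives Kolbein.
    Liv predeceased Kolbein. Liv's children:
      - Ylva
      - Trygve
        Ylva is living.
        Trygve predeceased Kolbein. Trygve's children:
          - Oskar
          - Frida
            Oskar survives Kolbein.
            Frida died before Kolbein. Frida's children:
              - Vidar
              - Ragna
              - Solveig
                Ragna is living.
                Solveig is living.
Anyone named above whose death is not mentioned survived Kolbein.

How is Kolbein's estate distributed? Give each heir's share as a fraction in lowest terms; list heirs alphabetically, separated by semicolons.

There is no surviving spouse, so the entire estate passes to Kolbein's descendants per stirpes.
The estate is divided into 3 equal shares of 1/3 among Jorunn, Njord, Liv.
Jorunn predeceased; the 1/3 allotted to Jorunn's branch passes to Jorunn's issue by representation.
The 1/3 is divided into 3 equal shares of 1/9 among Asgeir, Dagny, Hallvard.
Asgeir is living and takes 1/9.
Dagny is living and takes 1/9.
Hallvard is living and takes 1/9.
Njord is living and takes 1/3.
Liv predeceased; the 1/3 allotted to Liv's branch passes to Liv's issue by representation.
The 1/3 is divided into 2 equal shares of 1/6 among Ylva, Trygve.
Ylva is living and takes 1/6.
Trygve predeceased; the 1/6 allotted to Trygve's branch passes to Trygve's issue by representation.
The 1/6 is divided into 2 equal shares of 1/12 among Oskar, Frida.
Oskar is living and takes 1/12.
Frida predeceased; the 1/12 allotted to Frida's branch passes to Frida's issue by representation.
The 1/12 is divided into 3 equal shares of 1/36 among Vidar, Ragna, Solveig.
Vidar is living and takes 1/36.
Ragna is living and takes 1/36.
Solveig is living and takes 1/36.

Asgeir 1/9; Dagny 1/9; Hallvard 1/9; Njord 1/3; Oskar 1/12; Ragna 1/36; Solveig 1/36; Vidar 1/36; Ylva 1/6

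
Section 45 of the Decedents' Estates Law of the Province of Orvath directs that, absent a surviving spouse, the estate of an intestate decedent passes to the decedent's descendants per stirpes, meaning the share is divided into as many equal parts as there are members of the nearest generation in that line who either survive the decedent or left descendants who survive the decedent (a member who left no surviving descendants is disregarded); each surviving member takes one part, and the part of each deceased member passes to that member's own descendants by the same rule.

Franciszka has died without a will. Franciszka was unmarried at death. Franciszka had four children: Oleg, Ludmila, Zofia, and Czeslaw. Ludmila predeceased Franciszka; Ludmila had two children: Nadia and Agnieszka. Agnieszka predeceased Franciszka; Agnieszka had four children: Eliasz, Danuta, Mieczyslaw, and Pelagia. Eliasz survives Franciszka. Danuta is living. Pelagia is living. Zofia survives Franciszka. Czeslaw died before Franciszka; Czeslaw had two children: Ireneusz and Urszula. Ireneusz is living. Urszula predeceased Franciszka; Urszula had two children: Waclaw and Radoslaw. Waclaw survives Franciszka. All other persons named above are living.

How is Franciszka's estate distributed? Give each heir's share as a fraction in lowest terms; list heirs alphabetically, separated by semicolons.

Danuta 1/32; Eliasz 1/32; Ireneusz 1/8; Mieczyslaw 1/32; Nadia 1/8; Oleg 1/4; Pelagia 1/32; Radoslaw 1/16; Waclaw 1/16; Zofia 1/4

There is no surviving spouse, so the entire estate passes to Franciszka's descendants per stirpes.
The estate is divided into 4 equal shares of 1/4 among Oleg, Ludmila, Zofia, Czeslaw.
Oleg is living and takes 1/4.
Ludmila predeceased; the 1/4 allotted to Ludmila's branch passes to Ludmila's issue by representation.
The 1/4 is divided into 2 equal shares of 1/8 among Nadia, Agnieszka.
Nadia is living and takes 1/8.
Agnieszka predeceased; the 1/8 allotted to Agnieszka's branch passes to Agnieszka's issue by representation.
The 1/8 is divided into 4 equal shares of 1/32 among Eliasz, Danuta, Mieczyslaw, Pelagia.
Eliasz is living and takes 1/32.
Danuta is living and takes 1/32.
Mieczyslaw is living and takes 1/32.
Pelagia is living and takes 1/32.
Zofia is living and takes 1/4.
Czeslaw predeceased; the 1/4 allotted to Czeslaw's branch passes to Czeslaw's issue by representation.
The 1/4 is divided into 2 equal shares of 1/8 among Ireneusz, Urszula.
Ireneusz is living and takes 1/8.
Urszula predeceased; the 1/8 allotted to Urszula's branch passes to Urszula's issue by representation.
The 1/8 is divided into 2 equal shares of 1/16 among Waclaw, Radoslaw.
Waclaw is living and takes 1/16.
Radoslaw is living and takes 1/16.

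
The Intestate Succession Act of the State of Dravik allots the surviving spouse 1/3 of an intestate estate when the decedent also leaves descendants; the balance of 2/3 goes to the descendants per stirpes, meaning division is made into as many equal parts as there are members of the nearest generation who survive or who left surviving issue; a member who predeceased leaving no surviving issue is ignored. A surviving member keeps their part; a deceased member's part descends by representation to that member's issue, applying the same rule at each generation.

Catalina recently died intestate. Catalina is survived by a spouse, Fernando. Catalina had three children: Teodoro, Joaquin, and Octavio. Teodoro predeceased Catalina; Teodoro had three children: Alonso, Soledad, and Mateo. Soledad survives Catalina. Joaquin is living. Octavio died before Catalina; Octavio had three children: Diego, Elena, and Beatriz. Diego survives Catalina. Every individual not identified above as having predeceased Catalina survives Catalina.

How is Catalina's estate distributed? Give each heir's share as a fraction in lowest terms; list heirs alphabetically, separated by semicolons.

Alonso 2/27; Beatriz 2/27; Diego 2/27; Elena 2/27; Fernando 1/3; Joaquin 2/9; Mateo 2/27; Soledad 2/27

Fernando, as surviving spouse, takes 1/3.
The remaining 2/3 passes to Catalina's descendants per stirpes.
The 2/3 is divided into 3 equal shares of 2/9 among Teodoro, Joaquin, Octavio.
Teodoro predeceased; the 2/9 allotted to Teodoro's branch passes to Teodoro's issue by representation.
The 2/9 is divided into 3 equal shares of 2/27 among Alonso, Soledad, Mateo.
Alonso is living and takes 2/27.
Soledad is living and takes 2/27.
Mateo is living and takes 2/27.
Joaquin is living and takes 2/9.
Octavio predeceased; the 2/9 allotted to Octavio's branch passes to Octavio's issue by representation.
The 2/9 is divided into 3 equal shares of 2/27 among Diego, Elena, Beatriz.
Diego is living and takes 2/27.
Elena is living and takes 2/27.
Beatriz is living and takes 2/27.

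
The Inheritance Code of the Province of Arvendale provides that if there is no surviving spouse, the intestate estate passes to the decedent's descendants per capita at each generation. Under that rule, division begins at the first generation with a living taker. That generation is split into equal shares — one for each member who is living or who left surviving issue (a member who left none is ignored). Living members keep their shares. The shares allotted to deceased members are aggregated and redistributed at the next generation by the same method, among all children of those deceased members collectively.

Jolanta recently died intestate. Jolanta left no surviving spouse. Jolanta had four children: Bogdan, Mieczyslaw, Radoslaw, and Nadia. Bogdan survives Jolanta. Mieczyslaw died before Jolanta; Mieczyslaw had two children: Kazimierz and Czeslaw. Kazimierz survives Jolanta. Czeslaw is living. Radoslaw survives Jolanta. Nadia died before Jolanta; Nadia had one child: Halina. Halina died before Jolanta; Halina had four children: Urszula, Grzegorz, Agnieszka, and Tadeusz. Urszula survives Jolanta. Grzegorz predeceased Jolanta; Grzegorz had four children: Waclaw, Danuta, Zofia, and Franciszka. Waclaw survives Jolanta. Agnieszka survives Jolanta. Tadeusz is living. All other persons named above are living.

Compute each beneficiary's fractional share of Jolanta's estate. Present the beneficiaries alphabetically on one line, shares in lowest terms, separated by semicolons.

Agnieszka 1/24; Bogdan 1/4; Czeslaw 1/6; Danuta 1/96; Franciszka 1/96; Kazimierz 1/6; Radoslaw 1/4; Tadeusz 1/24; Urszula 1/24; Waclaw 1/96; Zofia 1/96

There is no surviving spouse, so the entire estate passes to Jolanta's descendants per capita at each generation.
At generation 1 (Bogdan, Mieczyslaw, Radoslaw, Nadia) there are 4 shares of (1)/4 = 1/4 each.
Living: Bogdan and Radoslaw — each takes 1/4.
Deceased: Mieczyslaw and Nadia. Their combined 1/2 is pooled and carried to generation 2.
At generation 2 (Kazimierz, Czeslaw, Halina) there are 3 shares of (1/2)/3 = 1/6 each.
Living: Kazimierz and Czeslaw — each takes 1/6.
Deceased: Halina. That 1/6 share is carried to generation 3.
At generation 3 (Urszula, Grzegorz, Agnieszka, Tadeusz) there are 4 shares of (1/6)/4 = 1/24 each.
Living: Urszula, Agnieszka, and Tadeusz — each takes 1/24.
Deceased: Grzegorz. That 1/24 share is carried to generation 4.
At generation 4 (Waclaw, Danuta, Zofia, Franciszka) there are 4 shares of (1/24)/4 = 1/96 each.
Living: Waclaw, Danuta, Zofia, and Franciszka — each takes 1/96.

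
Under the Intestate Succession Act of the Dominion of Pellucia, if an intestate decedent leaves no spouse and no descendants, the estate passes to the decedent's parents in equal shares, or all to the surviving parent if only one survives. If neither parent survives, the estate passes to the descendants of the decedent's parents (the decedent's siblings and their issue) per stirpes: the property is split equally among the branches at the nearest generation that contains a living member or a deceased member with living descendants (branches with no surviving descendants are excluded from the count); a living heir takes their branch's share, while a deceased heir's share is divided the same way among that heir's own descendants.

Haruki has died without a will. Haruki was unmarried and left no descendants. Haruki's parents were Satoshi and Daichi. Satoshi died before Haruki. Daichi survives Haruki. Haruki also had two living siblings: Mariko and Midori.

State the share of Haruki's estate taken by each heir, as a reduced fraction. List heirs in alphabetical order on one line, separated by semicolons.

Only one parent, Daichi, survives, so Daichi takes the entire estate. The siblings take nothing because a surviving parent has priority.

Daichi 1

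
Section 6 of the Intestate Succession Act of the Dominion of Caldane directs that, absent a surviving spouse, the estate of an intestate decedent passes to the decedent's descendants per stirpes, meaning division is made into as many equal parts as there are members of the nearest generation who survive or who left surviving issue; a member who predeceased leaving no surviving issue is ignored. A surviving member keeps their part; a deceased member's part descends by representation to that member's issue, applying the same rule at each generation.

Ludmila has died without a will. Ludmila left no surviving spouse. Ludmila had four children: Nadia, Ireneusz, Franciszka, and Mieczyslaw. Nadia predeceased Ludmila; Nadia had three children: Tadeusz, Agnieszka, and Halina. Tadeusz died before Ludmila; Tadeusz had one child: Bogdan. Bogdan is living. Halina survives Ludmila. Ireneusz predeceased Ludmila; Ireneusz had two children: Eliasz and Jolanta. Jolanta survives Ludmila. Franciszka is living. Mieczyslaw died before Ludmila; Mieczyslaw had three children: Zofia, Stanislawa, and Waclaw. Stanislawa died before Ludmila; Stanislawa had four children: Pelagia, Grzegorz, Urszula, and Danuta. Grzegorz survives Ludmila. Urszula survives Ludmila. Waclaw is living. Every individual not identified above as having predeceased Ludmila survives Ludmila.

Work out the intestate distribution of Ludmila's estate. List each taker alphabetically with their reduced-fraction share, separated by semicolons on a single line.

There is no surviving spouse, so the entire estate passes to Ludmila's descendants per stirpes.
The estate is divided into 4 equal shares of 1/4 among Nadia, Ireneusz, Franciszka, Mieczyslaw.
Nadia predeceased; the 1/4 allotted to Nadia's branch passes to Nadia's issue by representation.
The 1/4 is divided into 3 equal shares of 1/12 among Tadeusz, Agnieszka, Halina.
Tadeusz predeceased; the 1/12 allotted to Tadeusz's branch passes to Tadeusz's issue by representation.
Bogdan is the sole taker at this level and receives the full 1/12.
Agnieszka is living and takes 1/12.
Halina is living and takes 1/12.
Ireneusz predeceased; the 1/4 allotted to Ireneusz's branch passes to Ireneusz's issue by representation.
The 1/4 is divided into 2 equal shares of 1/8 among Eliasz, Jolanta.
Eliasz is living and takes 1/8.
Jolanta is living and takes 1/8.
Franciszka is living and takes 1/4.
Mieczyslaw predeceased; the 1/4 allotted to Mieczyslaw's branch passes to Mieczyslaw's issue by representation.
The 1/4 is divided into 3 equal shares of 1/12 among Zofia, Stanislawa, Waclaw.
Zofia is living and takes 1/12.
Stanislawa predeceased; the 1/12 allotted to Stanislawa's branch passes to Stanislawa's issue by representation.
The 1/12 is divided into 4 equal shares of 1/48 among Pelagia, Grzegorz, Urszula, Danuta.
Pelagia is living and takes 1/48.
Grzegorz is living and takes 1/48.
Urszula is living and takes 1/48.
Danuta is living and takes 1/48.
Waclaw is living and takes 1/12.

Agnieszka 1/12; Bogdan 1/12; Danuta 1/48; Eliasz 1/8; Franciszka 1/4; Grzegorz 1/48; Halina 1/12; Jolanta 1/8; Pelagia 1/48; Urszula 1/48; Waclaw 1/12; Zofia 1/12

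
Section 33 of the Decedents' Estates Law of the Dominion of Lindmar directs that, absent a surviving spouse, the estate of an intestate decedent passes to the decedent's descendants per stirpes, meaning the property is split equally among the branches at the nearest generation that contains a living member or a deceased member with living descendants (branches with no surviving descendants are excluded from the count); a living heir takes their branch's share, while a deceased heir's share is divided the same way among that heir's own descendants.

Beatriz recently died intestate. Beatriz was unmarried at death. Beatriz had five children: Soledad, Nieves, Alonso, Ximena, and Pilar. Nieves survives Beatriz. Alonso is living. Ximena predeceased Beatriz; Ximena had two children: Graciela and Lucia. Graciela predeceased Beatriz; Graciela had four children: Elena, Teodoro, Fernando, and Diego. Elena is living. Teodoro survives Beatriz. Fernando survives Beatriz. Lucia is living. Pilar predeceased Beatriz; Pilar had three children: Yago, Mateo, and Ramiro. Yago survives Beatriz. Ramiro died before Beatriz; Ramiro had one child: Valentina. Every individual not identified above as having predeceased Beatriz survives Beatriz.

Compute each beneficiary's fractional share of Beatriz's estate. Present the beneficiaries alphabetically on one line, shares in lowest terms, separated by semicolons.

There is no surviving spouse, so the entire estate passes to Beatriz's descendants per stirpes.
The estate is divided into 5 equal shares of 1/5 among Soledad, Nieves, Alonso, Ximena, Pilar.
Soledad is living and takes 1/5.
Nieves is living and takes 1/5.
Alonso is living and takes 1/5.
Ximena predeceased; the 1/5 allotted to Ximena's branch passes to Ximena's issue by representation.
The 1/5 is divided into 2 equal shares of 1/10 among Graciela, Lucia.
Graciela predeceased; the 1/10 allotted to Graciela's branch passes to Graciela's issue by representation.
The 1/10 is divided into 4 equal shares of 1/40 among Elena, Teodoro, Fernando, Diego.
Elena is living and takes 1/40.
Teodoro is living and takes 1/40.
Fernando is living and takes 1/40.
Diego is living and takes 1/40.
Lucia is living and takes 1/10.
Pilar predeceased; the 1/5 allotted to Pilar's branch passes to Pilar's issue by representation.
The 1/5 is divided into 3 equal shares of 1/15 among Yago, Mateo, Ramiro.
Yago is living and takes 1/15.
Mateo is living and takes 1/15.
Ramiro predeceased; the 1/15 allotted to Ramiro's branch passes to Ramiro's issue by representation.
Valentina is the sole taker at this level and receives the full 1/15.

Alonso 1/5; Diego 1/40; Elena 1/40; Fernando 1/40; Lucia 1/10; Mateo 1/15; Nieves 1/5; Soledad 1/5; Teodoro 1/40; Valentina 1/15; Yago 1/15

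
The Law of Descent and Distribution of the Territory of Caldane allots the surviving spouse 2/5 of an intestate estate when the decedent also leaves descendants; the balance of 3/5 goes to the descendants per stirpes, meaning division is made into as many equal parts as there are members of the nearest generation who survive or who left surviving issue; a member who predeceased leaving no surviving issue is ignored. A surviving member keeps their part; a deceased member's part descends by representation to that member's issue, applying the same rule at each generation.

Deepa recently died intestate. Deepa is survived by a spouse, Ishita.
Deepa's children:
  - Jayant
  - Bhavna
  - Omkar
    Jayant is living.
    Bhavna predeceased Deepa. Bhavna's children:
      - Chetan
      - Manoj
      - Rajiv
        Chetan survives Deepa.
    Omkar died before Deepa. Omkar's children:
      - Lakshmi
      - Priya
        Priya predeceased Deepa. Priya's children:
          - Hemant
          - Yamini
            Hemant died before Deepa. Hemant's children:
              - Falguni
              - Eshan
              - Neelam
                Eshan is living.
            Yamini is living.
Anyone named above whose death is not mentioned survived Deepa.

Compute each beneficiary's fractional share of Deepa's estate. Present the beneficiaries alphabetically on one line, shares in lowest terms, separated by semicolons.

Ishita, as surviving spouse, takes 2/5.
The remaining 3/5 passes to Deepa's descendants per stirpes.
The 3/5 is divided into 3 equal shares of 1/5 among Jayant, Bhavna, Omkar.
Jayant is living and takes 1/5.
Bhavna predeceased; the 1/5 allotted to Bhavna's branch passes to Bhavna's issue by representation.
The 1/5 is divided into 3 equal shares of 1/15 among Chetan, Manoj, Rajiv.
Chetan is living and takes 1/15.
Manoj is living and takes 1/15.
Rajiv is living and takes 1/15.
Omkar predeceased; the 1/5 allotted to Omkar's branch passes to Omkar's issue by representation.
The 1/5 is divided into 2 equal shares of 1/10 among Lakshmi, Priya.
Lakshmi is living and takes 1/10.
Priya predeceased; the 1/10 allotted to Priya's branch passes to Priya's issue by representation.
The 1/10 is divided into 2 equal shares of 1/20 among Hemant, Yamini.
Hemant predeceased; the 1/20 allotted to Hemant's branch passes to Hemant's issue by representation.
The 1/20 is divided into 3 equal shares of 1/60 among Falguni, Eshan, Neelam.
Falguni is living and takes 1/60.
Eshan is living and takes 1/60.
Neelam is living and takes 1/60.
Yamini is living and takes 1/20.

Chetan 1/15; Eshan 1/60; Falguni 1/60; Ishita 2/5; Jayant 1/5; Lakshmi 1/10; Manoj 1/15; Neelam 1/60; Rajiv 1/15; Yamini 1/20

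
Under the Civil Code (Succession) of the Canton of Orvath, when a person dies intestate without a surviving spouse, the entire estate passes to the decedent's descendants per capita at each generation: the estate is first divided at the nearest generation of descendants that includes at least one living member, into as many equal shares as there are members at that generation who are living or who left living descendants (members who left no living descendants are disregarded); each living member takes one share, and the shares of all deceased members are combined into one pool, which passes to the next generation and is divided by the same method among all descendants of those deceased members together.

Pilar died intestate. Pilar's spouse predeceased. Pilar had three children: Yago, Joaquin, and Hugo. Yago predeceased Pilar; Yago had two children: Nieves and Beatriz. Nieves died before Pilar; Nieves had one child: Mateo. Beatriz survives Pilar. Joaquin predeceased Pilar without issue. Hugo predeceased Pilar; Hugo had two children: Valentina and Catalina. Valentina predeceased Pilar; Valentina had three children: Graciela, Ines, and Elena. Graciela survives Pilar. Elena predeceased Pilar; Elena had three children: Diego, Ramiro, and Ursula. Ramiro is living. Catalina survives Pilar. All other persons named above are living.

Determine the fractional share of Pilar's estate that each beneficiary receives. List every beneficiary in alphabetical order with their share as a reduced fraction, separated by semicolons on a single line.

There is no surviving spouse, so the entire estate passes to Pilar's descendants per capita at each generation.
No one at generation 1 (Yago, Hugo) is living; moving to the next generation.
At generation 2 (Nieves, Beatriz, Valentina, Catalina) there are 4 shares of (1)/4 = 1/4 each.
Living: Beatriz and Catalina — each takes 1/4.
Deceased: Nieves and Valentina. Their combined 1/2 is pooled and carried to generation 3.
At generation 3 (Mateo, Graciela, Ines, Elena) there are 4 shares of (1/2)/4 = 1/8 each.
Living: Mateo, Graciela, and Ines — each takes 1/8.
Deceased: Elena. That 1/8 share is carried to generation 4.
At generation 4 (Diego, Ramiro, Ursula) there are 3 shares of (1/8)/3 = 1/24 each.
Living: Diego, Ramiro, and Ursula — each takes 1/24.

Beatriz 1/4; Catalina 1/4; Diego 1/24; Graciela 1/8; Ines 1/8; Mateo 1/8; Ramiro 1/24; Ursula 1/24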